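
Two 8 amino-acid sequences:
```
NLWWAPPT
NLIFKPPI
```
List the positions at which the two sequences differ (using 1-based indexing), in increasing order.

Scanning 1-based: 3: W/I; 4: W/F; 5: A/K; 8: T/I.

3, 4, 5, 8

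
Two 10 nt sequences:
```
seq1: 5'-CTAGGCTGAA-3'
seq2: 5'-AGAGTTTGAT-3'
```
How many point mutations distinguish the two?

5

Mismatches (1-based): position 1: C→A; position 2: T→G; position 5: G→T; position 6: C→T; position 10: A→T.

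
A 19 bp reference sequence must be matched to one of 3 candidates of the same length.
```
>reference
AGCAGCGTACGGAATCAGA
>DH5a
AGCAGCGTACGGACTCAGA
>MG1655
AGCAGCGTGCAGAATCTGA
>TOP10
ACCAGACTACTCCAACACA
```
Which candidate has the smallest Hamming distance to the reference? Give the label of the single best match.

DH5a differs at 1 position; MG1655 differs at 3 positions; TOP10 differs at 8 positions. The closest is DH5a.

DH5a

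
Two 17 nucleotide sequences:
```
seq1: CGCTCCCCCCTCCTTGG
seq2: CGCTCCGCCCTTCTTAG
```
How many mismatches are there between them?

The sequences differ at bases 7, 12, 16 (1-based) — 3 in total.

3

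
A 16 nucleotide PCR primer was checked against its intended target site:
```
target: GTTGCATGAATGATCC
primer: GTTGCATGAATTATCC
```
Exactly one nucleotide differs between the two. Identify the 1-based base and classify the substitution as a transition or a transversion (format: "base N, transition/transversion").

base 12, transversion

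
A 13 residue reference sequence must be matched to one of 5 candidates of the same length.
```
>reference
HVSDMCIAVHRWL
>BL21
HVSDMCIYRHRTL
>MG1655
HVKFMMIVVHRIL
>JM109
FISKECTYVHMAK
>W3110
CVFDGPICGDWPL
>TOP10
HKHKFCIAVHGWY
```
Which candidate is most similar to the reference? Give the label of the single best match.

Hamming distances to reference — BL21: 3; MG1655: 5; JM109: 9; W3110: 9; TOP10: 6.
Smallest is BL21 with 3 mismatches.

BL21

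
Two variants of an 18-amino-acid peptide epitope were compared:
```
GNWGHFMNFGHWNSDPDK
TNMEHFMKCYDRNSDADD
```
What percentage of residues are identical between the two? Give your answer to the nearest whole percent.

10 positions differ (1, 3, 4, 8, 9, 10, 11, 12, 16, 18), so 8 of 18 match: 8/18 = 44.44%.

44%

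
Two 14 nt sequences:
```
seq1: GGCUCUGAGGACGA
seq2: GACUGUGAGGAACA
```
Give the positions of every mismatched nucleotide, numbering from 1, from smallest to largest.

2, 5, 12, 13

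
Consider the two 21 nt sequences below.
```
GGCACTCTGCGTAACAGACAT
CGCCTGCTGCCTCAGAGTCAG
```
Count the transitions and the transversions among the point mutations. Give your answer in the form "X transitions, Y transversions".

1 transition, 8 transversions

Transitions (purine↔purine or pyrimidine↔pyrimidine): 5 C→T.
Transversions (purine↔pyrimidine): 1 G→C, 4 A→C, 6 T→G, 11 G→C, 13 A→C, 15 C→G, 18 A→T, 21 T→G.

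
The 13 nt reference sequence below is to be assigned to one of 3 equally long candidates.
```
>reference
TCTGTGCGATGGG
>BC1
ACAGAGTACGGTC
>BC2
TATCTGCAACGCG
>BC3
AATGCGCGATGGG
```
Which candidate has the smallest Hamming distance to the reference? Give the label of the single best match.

Hamming distances to reference — BC1: 9; BC2: 5; BC3: 3.
Smallest is BC3 with 3 mismatches.

BC3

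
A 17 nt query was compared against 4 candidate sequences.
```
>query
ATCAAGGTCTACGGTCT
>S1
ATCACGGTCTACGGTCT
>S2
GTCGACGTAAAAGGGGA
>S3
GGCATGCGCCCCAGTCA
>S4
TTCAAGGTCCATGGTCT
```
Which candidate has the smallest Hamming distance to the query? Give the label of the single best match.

S1 differs at 1 position; S2 differs at 9 positions; S3 differs at 9 positions; S4 differs at 3 positions. The closest is S1.

S1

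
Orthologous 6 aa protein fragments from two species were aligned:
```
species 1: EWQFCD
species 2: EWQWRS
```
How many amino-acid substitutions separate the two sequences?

The sequences differ at residues 4, 5, 6 (1-based) — 3 in total.

3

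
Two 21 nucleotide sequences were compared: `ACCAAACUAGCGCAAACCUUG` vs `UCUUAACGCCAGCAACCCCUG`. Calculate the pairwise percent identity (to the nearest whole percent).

Mismatches at positions 1, 3, 4, 8, 9, 10, 11, 16, 19 (1-based): 9 of 21.
Identical positions: 12/21 = 57.14% → 57%.

57%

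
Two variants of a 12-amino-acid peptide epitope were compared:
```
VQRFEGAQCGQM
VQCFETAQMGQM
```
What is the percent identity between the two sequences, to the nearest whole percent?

Mismatches at positions 3, 6, 9 (1-based): 3 of 12.
Identical positions: 9/12 = 75% → 75%.

75%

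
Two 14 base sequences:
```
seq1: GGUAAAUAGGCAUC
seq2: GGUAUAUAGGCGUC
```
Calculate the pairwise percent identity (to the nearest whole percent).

86%

Mismatches at positions 5, 12 (1-based): 2 of 14.
Identical positions: 12/14 = 85.71% → 86%.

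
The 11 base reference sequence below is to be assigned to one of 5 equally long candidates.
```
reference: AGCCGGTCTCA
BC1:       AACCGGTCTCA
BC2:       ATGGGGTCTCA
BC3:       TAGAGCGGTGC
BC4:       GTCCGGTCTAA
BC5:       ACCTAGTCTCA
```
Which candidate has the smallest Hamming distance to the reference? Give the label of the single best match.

BC1

Hamming distances to reference — BC1: 1; BC2: 3; BC3: 9; BC4: 3; BC5: 3.
Smallest is BC1 with 1 mismatch.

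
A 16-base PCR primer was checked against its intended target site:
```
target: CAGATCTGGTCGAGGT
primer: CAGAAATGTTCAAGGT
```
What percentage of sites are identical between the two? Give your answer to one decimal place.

75.0%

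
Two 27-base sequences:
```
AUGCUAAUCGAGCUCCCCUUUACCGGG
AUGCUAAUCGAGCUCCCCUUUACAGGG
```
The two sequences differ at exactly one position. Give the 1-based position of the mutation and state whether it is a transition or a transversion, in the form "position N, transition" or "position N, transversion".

position 24, transversion

Position 24 changes C→A. C is a pyrimidine and A is a purine, so this is a transversion.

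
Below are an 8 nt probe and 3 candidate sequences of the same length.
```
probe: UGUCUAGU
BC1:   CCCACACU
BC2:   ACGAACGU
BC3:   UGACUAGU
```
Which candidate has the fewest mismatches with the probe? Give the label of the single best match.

BC3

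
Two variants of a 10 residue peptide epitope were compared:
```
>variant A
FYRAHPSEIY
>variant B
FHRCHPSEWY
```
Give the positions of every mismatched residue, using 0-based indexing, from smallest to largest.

Scanning 0-based: 1: Y/H; 3: A/C; 8: I/W.

1, 3, 8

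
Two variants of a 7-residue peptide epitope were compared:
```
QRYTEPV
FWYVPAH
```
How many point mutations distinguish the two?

Comparing position by position, 6 residues differ: 1 (Q/F), 2 (R/W), 4 (T/V), 5 (E/P), 6 (P/A), 7 (V/H).

6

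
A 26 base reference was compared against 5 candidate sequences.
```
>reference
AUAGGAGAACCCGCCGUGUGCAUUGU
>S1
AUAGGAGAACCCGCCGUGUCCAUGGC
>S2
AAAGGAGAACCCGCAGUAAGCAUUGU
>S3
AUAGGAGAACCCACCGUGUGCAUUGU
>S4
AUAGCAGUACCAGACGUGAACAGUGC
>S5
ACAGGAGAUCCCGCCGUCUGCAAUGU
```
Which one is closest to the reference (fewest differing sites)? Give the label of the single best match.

S3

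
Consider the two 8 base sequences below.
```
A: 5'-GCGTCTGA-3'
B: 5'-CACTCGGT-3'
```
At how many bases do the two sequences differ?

Comparing position by position, 5 bases differ: 1 (G/C), 2 (C/A), 3 (G/C), 6 (T/G), 8 (A/T).

5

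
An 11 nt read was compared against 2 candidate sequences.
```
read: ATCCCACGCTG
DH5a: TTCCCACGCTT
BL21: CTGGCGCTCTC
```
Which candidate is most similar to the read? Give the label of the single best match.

DH5a differs at 2 bases; BL21 differs at 6 bases. The closest is DH5a.

DH5a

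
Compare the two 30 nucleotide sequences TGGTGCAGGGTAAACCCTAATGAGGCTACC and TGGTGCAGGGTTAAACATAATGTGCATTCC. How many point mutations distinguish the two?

7

Mismatches (1-based): position 12: A→T; position 15: C→A; position 17: C→A; position 23: A→T; position 25: G→C; position 26: C→A; position 28: A→T.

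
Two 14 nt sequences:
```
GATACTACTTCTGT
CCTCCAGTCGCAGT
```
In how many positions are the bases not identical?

The sequences differ at positions 1, 2, 4, 6, 7, 8, 9, 10, 12 (1-based) — 9 in total.

9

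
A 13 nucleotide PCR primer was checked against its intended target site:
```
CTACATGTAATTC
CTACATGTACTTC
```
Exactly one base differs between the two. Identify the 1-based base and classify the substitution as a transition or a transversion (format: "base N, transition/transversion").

base 10, transversion

Base 10 changes A→C. A is a purine and C is a pyrimidine, so this is a transversion.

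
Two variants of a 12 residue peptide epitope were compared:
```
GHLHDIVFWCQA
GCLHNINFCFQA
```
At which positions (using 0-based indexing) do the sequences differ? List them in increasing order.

1, 4, 6, 8, 9

Differences at position 1 (H→C), position 4 (D→N), position 6 (V→N), position 8 (W→C), position 9 (C→F).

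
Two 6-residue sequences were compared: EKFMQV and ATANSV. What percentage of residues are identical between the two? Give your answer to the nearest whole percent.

Mismatches at positions 1, 2, 3, 4, 5 (1-based): 5 of 6.
Identical positions: 1/6 = 16.67% → 17%.

17%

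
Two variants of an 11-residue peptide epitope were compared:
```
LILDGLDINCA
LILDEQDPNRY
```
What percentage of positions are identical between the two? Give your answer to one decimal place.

5 positions differ (5, 6, 8, 10, 11), so 6 of 11 match: 6/11 = 54.55%.

54.5%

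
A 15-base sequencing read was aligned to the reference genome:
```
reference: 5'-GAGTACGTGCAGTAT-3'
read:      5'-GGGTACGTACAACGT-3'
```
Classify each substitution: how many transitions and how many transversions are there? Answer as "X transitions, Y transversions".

5 transitions, 0 transversions

Transitions (purine↔purine or pyrimidine↔pyrimidine): 2 A→G, 9 G→A, 12 G→A, 13 T→C, 14 A→G.
Transversions (purine↔pyrimidine): none.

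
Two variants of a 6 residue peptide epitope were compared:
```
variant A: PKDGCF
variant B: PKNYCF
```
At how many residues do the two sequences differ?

The sequences differ at residues 3, 4 (1-based) — 2 in total.

2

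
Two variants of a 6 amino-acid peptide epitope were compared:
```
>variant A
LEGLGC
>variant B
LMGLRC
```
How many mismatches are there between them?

2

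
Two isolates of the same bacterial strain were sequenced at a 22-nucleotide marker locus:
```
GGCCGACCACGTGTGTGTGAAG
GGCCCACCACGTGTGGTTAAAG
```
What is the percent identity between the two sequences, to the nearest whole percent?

82%

4 positions differ (5, 16, 17, 19), so 18 of 22 match: 18/22 = 81.82%.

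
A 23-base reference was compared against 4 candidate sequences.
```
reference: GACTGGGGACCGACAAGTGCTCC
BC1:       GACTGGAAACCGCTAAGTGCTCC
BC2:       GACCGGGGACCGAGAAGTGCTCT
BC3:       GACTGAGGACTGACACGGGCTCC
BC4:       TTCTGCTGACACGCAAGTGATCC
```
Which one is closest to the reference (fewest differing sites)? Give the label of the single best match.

Hamming distances to reference — BC1: 4; BC2: 3; BC3: 4; BC4: 8.
Smallest is BC2 with 3 mismatches.

BC2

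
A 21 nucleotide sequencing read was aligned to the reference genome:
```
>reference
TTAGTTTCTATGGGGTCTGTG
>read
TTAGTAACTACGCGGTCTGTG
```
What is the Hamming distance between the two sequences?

4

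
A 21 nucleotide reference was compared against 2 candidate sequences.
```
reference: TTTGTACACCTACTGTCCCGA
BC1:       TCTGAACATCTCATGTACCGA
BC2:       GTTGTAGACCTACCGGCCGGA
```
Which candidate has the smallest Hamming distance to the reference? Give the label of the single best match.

BC2

Hamming distances to reference — BC1: 6; BC2: 5.
Smallest is BC2 with 5 mismatches.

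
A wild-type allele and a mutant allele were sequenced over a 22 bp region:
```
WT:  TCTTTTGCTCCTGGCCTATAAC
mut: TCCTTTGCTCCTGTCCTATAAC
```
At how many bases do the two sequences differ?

2

Comparing position by position, 2 bases differ: 3 (T/C), 14 (G/T).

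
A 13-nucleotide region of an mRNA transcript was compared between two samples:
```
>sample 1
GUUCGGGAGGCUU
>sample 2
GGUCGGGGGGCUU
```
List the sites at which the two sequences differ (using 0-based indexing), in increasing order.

1, 7

Differences at site 1 (U→G), site 7 (A→G).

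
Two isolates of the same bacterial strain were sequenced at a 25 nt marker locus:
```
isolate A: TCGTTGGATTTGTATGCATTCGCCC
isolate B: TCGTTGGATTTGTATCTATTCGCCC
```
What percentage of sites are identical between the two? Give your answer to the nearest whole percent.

2 positions differ (16, 17), so 23 of 25 match: 23/25 = 92%.

92%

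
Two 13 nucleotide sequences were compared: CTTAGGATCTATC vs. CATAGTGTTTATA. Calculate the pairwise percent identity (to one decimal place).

61.5%

5 positions differ (2, 6, 7, 9, 13), so 8 of 13 match: 8/13 = 61.54%.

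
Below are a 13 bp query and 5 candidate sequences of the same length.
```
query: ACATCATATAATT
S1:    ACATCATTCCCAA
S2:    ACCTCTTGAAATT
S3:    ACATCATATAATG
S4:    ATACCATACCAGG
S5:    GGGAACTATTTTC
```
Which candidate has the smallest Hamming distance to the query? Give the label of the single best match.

Hamming distances to query — S1: 6; S2: 4; S3: 1; S4: 6; S5: 9.
Smallest is S3 with 1 mismatch.

S3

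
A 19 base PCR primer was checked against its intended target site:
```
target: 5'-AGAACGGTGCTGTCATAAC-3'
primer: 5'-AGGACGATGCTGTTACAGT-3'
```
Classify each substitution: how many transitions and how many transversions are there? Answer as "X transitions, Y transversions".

Transitions (purine↔purine or pyrimidine↔pyrimidine): 3 A→G, 7 G→A, 14 C→T, 16 T→C, 18 A→G, 19 C→T.
Transversions (purine↔pyrimidine): none.

6 transitions, 0 transversions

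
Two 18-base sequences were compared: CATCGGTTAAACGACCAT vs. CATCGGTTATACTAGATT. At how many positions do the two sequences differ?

5

Comparing position by position, 5 positions differ: 10 (A/T), 13 (G/T), 15 (C/G), 16 (C/A), 17 (A/T).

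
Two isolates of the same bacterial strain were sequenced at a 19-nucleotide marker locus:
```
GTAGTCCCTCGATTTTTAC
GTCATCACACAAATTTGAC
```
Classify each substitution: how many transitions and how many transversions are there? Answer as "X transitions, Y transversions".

2 transitions, 5 transversions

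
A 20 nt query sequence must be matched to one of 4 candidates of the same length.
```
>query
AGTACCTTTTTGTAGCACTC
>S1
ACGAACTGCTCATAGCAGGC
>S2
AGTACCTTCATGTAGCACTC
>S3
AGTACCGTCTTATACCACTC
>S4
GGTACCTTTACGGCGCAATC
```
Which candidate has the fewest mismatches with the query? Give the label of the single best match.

S1 differs at 9 positions; S2 differs at 2 positions; S3 differs at 4 positions; S4 differs at 6 positions. The closest is S2.

S2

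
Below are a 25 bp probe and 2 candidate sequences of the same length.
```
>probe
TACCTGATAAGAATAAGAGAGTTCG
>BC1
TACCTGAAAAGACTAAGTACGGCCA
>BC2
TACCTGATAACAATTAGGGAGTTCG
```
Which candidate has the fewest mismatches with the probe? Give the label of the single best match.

BC2

Hamming distances to probe — BC1: 8; BC2: 3.
Smallest is BC2 with 3 mismatches.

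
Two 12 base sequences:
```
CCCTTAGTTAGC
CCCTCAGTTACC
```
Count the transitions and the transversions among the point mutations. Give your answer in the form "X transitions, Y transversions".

Mismatches (1-based):
site 5: T→C (pyrimidine→pyrimidine, transition)
site 11: G→C (purine→pyrimidine, transversion)

1 transition, 1 transversion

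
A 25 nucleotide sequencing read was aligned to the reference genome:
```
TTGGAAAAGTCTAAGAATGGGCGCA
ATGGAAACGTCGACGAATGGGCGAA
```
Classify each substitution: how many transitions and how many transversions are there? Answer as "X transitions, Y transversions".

0 transitions, 5 transversions

Transitions (purine↔purine or pyrimidine↔pyrimidine): none.
Transversions (purine↔pyrimidine): 1 T→A, 8 A→C, 12 T→G, 14 A→C, 24 C→A.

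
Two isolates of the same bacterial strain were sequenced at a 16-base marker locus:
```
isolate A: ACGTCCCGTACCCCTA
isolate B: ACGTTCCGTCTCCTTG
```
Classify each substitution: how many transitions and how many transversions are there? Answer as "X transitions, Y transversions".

Mismatches (1-based):
site 5: C→T (pyrimidine→pyrimidine, transition)
site 10: A→C (purine→pyrimidine, transversion)
site 11: C→T (pyrimidine→pyrimidine, transition)
site 14: C→T (pyrimidine→pyrimidine, transition)
site 16: A→G (purine→purine, transition)

4 transitions, 1 transversion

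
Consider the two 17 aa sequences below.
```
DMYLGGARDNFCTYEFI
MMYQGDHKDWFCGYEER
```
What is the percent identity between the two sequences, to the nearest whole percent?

Mismatches at positions 1, 4, 6, 7, 8, 10, 13, 16, 17 (1-based): 9 of 17.
Identical positions: 8/17 = 47.06% → 47%.

47%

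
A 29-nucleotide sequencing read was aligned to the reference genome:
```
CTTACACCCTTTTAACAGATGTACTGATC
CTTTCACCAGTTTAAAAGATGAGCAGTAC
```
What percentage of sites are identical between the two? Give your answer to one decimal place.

69.0%

9 positions differ (4, 9, 10, 16, 22, 23, 25, 27, 28), so 20 of 29 match: 20/29 = 68.97%.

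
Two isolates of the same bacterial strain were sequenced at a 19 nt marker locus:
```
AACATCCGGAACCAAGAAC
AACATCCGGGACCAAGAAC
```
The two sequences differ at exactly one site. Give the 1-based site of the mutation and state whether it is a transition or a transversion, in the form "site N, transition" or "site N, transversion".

The sequences differ only at site 10: A→G (purine→purine), a transition.

site 10, transition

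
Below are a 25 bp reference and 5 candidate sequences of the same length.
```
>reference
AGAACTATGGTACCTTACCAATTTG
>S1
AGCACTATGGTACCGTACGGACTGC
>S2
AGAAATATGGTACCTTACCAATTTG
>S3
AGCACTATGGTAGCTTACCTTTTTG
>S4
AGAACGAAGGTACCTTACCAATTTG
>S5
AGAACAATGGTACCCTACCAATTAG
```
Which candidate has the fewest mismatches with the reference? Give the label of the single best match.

S2

S1 differs at 7 sites; S2 differs at 1 site; S3 differs at 4 sites; S4 differs at 2 sites; S5 differs at 3 sites. The closest is S2.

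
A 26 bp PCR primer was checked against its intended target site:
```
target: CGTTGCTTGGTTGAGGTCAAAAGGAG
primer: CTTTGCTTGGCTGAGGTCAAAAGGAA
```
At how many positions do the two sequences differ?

3

Comparing position by position, 3 positions differ: 2 (G/T), 11 (T/C), 26 (G/A).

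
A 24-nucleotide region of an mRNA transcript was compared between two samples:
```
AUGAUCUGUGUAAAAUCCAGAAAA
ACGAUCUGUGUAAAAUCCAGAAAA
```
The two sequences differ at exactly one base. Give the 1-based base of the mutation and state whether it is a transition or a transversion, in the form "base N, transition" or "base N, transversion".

Base 2 changes U→C. U is a pyrimidine and C is a pyrimidine, so this is a transition.

base 2, transition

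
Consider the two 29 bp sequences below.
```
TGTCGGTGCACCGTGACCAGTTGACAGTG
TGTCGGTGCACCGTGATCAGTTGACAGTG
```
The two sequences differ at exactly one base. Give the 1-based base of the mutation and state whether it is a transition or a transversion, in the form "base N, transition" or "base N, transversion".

base 17, transition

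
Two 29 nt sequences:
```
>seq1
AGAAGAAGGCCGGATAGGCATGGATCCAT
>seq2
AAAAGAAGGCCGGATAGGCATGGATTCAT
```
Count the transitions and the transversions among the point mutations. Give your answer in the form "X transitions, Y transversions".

2 transitions, 0 transversions

Mismatches (1-based):
site 2: G→A (purine→purine, transition)
site 26: C→T (pyrimidine→pyrimidine, transition)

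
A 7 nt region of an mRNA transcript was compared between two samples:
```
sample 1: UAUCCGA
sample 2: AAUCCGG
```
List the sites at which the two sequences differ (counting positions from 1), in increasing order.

Differences at site 1 (U→A), site 7 (A→G).

1, 7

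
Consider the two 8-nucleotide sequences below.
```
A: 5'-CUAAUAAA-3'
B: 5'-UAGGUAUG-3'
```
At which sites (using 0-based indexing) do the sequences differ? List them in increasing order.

0, 1, 2, 3, 6, 7

Differences at site 0 (C→U), site 1 (U→A), site 2 (A→G), site 3 (A→G), site 6 (A→U), site 7 (A→G).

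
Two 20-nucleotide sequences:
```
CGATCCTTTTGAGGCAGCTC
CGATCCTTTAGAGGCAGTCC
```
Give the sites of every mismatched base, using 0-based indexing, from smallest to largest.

9, 17, 18

Differences at site 9 (T→A), site 17 (C→T), site 18 (T→C).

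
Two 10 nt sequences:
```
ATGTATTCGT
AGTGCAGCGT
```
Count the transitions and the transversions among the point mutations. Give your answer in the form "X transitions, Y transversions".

Mismatches (1-based):
base 2: T→G (pyrimidine→purine, transversion)
base 3: G→T (purine→pyrimidine, transversion)
base 4: T→G (pyrimidine→purine, transversion)
base 5: A→C (purine→pyrimidine, transversion)
base 6: T→A (pyrimidine→purine, transversion)
base 7: T→G (pyrimidine→purine, transversion)

0 transitions, 6 transversions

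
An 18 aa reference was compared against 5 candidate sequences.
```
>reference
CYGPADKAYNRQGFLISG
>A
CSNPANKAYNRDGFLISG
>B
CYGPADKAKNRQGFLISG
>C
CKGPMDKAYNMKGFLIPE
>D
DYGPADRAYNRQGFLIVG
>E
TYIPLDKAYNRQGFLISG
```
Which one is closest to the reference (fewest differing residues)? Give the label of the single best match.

B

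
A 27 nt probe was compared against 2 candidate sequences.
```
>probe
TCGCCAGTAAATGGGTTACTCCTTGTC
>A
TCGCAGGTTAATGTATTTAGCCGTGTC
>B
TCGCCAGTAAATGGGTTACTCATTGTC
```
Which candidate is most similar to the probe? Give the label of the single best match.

A differs at 9 positions; B differs at 1 position. The closest is B.

B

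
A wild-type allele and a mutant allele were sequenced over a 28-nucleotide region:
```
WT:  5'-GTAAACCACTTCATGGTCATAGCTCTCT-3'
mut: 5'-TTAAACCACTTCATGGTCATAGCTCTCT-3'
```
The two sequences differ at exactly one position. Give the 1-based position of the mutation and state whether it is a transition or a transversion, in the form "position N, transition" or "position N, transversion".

The sequences differ only at position 1: G→T (purine→pyrimidine), a transversion.

position 1, transversion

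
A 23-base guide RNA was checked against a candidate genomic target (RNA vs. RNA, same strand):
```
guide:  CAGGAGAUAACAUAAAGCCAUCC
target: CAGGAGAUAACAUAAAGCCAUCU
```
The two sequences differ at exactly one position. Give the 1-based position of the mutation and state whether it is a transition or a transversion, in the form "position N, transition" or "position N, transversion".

The sequences differ only at position 23: C→U (pyrimidine→pyrimidine), a transition.

position 23, transition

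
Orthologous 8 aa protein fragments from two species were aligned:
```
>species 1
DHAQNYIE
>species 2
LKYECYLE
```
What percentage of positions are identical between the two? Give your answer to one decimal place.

6 positions differ (1, 2, 3, 4, 5, 7), so 2 of 8 match: 2/8 = 25%.

25.0%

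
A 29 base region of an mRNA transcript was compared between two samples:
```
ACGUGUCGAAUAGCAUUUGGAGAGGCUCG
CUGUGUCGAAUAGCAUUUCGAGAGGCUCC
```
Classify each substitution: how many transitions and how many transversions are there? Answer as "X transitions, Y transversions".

1 transition, 3 transversions

Transitions (purine↔purine or pyrimidine↔pyrimidine): 2 C→U.
Transversions (purine↔pyrimidine): 1 A→C, 19 G→C, 29 G→C.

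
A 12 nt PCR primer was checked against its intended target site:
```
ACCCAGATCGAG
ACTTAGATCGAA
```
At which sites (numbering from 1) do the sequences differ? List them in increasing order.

Scanning 1-based: 3: C/T; 4: C/T; 12: G/A.

3, 4, 12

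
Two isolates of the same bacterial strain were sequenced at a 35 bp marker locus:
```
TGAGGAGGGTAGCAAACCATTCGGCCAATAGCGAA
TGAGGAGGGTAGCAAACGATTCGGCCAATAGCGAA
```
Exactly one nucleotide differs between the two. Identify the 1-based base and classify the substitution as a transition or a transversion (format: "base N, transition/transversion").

base 18, transversion

The sequences differ only at base 18: C→G (pyrimidine→purine), a transversion.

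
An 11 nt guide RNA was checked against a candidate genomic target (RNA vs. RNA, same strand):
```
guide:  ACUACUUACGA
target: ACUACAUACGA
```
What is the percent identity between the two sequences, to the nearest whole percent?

Mismatch at position 6 (1-based): 1 of 11.
Identical positions: 10/11 = 90.91% → 91%.

91%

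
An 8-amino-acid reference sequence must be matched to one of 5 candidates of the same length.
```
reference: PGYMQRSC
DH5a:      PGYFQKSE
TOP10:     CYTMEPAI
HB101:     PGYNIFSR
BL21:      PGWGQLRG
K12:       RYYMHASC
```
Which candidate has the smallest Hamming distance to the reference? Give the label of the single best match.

DH5a differs at 3 residues; TOP10 differs at 7 residues; HB101 differs at 4 residues; BL21 differs at 5 residues; K12 differs at 4 residues. The closest is DH5a.

DH5a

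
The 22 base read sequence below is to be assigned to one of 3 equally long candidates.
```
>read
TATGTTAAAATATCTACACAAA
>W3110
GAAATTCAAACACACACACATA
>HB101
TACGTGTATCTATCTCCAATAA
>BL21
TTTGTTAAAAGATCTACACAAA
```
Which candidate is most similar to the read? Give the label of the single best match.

Hamming distances to read — W3110: 9; HB101: 8; BL21: 2.
Smallest is BL21 with 2 mismatches.

BL21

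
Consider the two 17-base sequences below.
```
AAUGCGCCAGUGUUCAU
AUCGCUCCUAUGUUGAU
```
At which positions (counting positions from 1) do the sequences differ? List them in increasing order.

2, 3, 6, 9, 10, 15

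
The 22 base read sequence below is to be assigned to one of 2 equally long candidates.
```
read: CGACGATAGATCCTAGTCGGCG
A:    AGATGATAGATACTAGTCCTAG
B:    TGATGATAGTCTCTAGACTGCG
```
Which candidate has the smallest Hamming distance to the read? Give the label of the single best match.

Hamming distances to read — A: 6; B: 7.
Smallest is A with 6 mismatches.

A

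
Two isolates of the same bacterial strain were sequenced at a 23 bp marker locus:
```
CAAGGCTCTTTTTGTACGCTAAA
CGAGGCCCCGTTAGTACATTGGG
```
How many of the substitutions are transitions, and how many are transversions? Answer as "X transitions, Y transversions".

8 transitions, 2 transversions

Mismatches (1-based):
base 2: A→G (purine→purine, transition)
base 7: T→C (pyrimidine→pyrimidine, transition)
base 9: T→C (pyrimidine→pyrimidine, transition)
base 10: T→G (pyrimidine→purine, transversion)
base 13: T→A (pyrimidine→purine, transversion)
base 18: G→A (purine→purine, transition)
base 19: C→T (pyrimidine→pyrimidine, transition)
base 21: A→G (purine→purine, transition)
base 22: A→G (purine→purine, transition)
base 23: A→G (purine→purine, transition)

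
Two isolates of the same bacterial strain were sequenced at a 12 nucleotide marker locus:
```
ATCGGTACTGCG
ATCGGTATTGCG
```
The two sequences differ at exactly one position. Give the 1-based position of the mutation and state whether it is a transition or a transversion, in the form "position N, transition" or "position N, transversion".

position 8, transition

The sequences differ only at position 8: C→T (pyrimidine→pyrimidine), a transition.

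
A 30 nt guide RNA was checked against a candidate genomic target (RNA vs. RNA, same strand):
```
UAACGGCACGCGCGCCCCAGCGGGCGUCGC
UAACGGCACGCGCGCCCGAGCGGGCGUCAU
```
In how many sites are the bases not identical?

3

Comparing position by position, 3 sites differ: 18 (C/G), 29 (G/A), 30 (C/U).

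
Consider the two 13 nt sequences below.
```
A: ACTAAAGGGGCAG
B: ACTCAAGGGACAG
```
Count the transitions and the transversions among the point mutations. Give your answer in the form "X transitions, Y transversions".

Transitions (purine↔purine or pyrimidine↔pyrimidine): 10 G→A.
Transversions (purine↔pyrimidine): 4 A→C.

1 transition, 1 transversion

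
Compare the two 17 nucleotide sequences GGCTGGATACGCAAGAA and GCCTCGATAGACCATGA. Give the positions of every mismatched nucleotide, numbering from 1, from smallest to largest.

2, 5, 10, 11, 13, 15, 16

Differences at position 2 (G→C), position 5 (G→C), position 10 (C→G), position 11 (G→A), position 13 (A→C), position 15 (G→T), position 16 (A→G).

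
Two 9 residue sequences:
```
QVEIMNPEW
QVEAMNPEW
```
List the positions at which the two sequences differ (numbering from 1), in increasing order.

4

Scanning 1-based: 4: I/A.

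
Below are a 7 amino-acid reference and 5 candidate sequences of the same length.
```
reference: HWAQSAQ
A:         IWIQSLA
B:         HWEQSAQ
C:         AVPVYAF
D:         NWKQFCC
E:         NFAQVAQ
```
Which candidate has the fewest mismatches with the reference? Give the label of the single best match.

B

Hamming distances to reference — A: 4; B: 1; C: 6; D: 5; E: 3.
Smallest is B with 1 mismatch.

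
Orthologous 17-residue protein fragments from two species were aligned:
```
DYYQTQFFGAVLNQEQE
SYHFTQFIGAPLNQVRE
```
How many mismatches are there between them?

7

The sequences differ at residues 1, 3, 4, 8, 11, 15, 16 (1-based) — 7 in total.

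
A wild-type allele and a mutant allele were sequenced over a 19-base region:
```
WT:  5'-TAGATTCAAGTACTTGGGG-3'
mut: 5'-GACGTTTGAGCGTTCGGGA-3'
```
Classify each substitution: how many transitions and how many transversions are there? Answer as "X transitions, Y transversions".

Mismatches (1-based):
position 1: T→G (pyrimidine→purine, transversion)
position 3: G→C (purine→pyrimidine, transversion)
position 4: A→G (purine→purine, transition)
position 7: C→T (pyrimidine→pyrimidine, transition)
position 8: A→G (purine→purine, transition)
position 11: T→C (pyrimidine→pyrimidine, transition)
position 12: A→G (purine→purine, transition)
position 13: C→T (pyrimidine→pyrimidine, transition)
position 15: T→C (pyrimidine→pyrimidine, transition)
position 19: G→A (purine→purine, transition)

8 transitions, 2 transversions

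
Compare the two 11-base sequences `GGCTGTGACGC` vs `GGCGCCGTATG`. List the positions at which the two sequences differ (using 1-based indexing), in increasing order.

4, 5, 6, 8, 9, 10, 11

Scanning 1-based: 4: T/G; 5: G/C; 6: T/C; 8: A/T; 9: C/A; 10: G/T; 11: C/G.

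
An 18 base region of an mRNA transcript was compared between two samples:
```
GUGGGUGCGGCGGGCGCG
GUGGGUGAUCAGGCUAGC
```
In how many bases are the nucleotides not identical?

Comparing position by position, 9 bases differ: 8 (C/A), 9 (G/U), 10 (G/C), 11 (C/A), 14 (G/C), 15 (C/U), 16 (G/A), 17 (C/G), 18 (G/C).

9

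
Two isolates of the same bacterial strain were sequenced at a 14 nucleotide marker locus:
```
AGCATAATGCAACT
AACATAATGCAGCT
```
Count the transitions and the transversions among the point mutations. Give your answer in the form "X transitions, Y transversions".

Transitions (purine↔purine or pyrimidine↔pyrimidine): 2 G→A, 12 A→G.
Transversions (purine↔pyrimidine): none.

2 transitions, 0 transversions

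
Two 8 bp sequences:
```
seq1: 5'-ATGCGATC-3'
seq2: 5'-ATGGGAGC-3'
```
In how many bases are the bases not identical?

2

Comparing position by position, 2 bases differ: 4 (C/G), 7 (T/G).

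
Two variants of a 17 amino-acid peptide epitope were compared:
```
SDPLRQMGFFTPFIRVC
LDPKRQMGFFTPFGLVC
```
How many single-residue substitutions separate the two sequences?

The sequences differ at positions 1, 4, 14, 15 (1-based) — 4 in total.

4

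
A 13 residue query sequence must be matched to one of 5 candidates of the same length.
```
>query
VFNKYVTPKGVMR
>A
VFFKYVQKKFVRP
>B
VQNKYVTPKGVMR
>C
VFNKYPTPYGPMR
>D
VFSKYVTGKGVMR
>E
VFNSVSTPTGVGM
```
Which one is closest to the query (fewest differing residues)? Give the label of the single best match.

B

A differs at 6 residues; B differs at 1 residue; C differs at 3 residues; D differs at 2 residues; E differs at 6 residues. The closest is B.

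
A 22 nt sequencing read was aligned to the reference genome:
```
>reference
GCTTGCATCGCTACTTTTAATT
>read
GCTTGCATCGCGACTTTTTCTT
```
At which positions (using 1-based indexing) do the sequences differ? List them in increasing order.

12, 19, 20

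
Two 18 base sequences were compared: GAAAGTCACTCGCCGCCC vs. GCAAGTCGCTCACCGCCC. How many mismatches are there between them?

3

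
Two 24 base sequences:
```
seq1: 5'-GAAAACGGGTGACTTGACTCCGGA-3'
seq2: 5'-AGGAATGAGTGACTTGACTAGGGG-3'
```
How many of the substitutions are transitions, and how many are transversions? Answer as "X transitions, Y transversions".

6 transitions, 2 transversions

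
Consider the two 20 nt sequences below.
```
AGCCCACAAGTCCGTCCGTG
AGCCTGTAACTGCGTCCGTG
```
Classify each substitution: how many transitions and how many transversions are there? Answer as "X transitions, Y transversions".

3 transitions, 2 transversions

Transitions (purine↔purine or pyrimidine↔pyrimidine): 5 C→T, 6 A→G, 7 C→T.
Transversions (purine↔pyrimidine): 10 G→C, 12 C→G.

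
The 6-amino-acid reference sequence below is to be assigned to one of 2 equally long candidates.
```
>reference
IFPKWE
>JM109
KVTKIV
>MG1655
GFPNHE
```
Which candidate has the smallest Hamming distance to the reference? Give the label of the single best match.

Hamming distances to reference — JM109: 5; MG1655: 3.
Smallest is MG1655 with 3 mismatches.

MG1655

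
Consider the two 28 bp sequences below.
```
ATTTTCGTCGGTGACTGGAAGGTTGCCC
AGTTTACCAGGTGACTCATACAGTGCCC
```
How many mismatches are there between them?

11

Comparing position by position, 11 bases differ: 2 (T/G), 6 (C/A), 7 (G/C), 8 (T/C), 9 (C/A), 17 (G/C), 18 (G/A), 19 (A/T), 21 (G/C), 22 (G/A), 23 (T/G).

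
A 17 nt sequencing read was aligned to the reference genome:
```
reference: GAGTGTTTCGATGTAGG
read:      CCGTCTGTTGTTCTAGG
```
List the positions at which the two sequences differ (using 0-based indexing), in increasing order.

0, 1, 4, 6, 8, 10, 12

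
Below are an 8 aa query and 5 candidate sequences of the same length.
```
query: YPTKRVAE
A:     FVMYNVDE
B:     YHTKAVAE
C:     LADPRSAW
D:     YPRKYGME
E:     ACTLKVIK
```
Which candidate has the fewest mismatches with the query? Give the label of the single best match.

Hamming distances to query — A: 6; B: 2; C: 6; D: 4; E: 6.
Smallest is B with 2 mismatches.

B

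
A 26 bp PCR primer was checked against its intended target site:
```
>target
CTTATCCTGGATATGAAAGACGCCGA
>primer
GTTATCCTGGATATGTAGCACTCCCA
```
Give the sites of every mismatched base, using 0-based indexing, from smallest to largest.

0, 15, 17, 18, 21, 24

Differences at site 0 (C→G), site 15 (A→T), site 17 (A→G), site 18 (G→C), site 21 (G→T), site 24 (G→C).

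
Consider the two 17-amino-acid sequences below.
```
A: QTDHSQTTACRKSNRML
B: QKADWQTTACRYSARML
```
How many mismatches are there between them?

The sequences differ at residues 2, 3, 4, 5, 12, 14 (1-based) — 6 in total.

6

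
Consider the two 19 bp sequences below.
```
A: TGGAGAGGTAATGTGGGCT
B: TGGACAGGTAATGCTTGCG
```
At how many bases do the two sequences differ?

5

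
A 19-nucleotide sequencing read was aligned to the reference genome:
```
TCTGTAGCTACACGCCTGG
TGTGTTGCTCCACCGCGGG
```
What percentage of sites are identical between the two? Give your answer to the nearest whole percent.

6 positions differ (2, 6, 10, 14, 15, 17), so 13 of 19 match: 13/19 = 68.42%.

68%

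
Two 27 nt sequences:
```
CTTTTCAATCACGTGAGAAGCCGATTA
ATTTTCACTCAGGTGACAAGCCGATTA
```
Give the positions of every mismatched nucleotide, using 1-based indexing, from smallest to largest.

1, 8, 12, 17

Scanning 1-based: 1: C/A; 8: A/C; 12: C/G; 17: G/C.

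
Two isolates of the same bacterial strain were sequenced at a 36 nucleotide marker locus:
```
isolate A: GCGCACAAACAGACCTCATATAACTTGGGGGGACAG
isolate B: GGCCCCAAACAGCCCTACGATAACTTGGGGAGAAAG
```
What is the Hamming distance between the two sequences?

The sequences differ at positions 2, 3, 5, 13, 17, 18, 19, 31, 34 (1-based) — 9 in total.

9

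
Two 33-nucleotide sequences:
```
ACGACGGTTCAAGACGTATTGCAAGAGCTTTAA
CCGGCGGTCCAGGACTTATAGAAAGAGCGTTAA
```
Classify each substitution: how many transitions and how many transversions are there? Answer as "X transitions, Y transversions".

Mismatches (1-based):
base 1: A→C (purine→pyrimidine, transversion)
base 4: A→G (purine→purine, transition)
base 9: T→C (pyrimidine→pyrimidine, transition)
base 12: A→G (purine→purine, transition)
base 16: G→T (purine→pyrimidine, transversion)
base 20: T→A (pyrimidine→purine, transversion)
base 22: C→A (pyrimidine→purine, transversion)
base 29: T→G (pyrimidine→purine, transversion)

3 transitions, 5 transversions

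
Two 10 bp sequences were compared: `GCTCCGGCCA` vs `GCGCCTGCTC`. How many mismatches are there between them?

4

The sequences differ at sites 3, 6, 9, 10 (1-based) — 4 in total.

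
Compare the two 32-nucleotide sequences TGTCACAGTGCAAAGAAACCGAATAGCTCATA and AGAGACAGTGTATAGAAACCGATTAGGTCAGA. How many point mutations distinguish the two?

8

Comparing position by position, 8 positions differ: 1 (T/A), 3 (T/A), 4 (C/G), 11 (C/T), 13 (A/T), 23 (A/T), 27 (C/G), 31 (T/G).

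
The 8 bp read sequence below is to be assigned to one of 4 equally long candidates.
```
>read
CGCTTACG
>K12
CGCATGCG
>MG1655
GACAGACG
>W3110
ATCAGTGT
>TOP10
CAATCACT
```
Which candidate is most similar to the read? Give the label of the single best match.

K12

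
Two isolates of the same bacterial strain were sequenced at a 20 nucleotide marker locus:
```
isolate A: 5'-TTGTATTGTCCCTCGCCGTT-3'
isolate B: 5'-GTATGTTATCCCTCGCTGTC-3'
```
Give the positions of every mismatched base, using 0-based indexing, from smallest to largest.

Differences at position 0 (T→G), position 2 (G→A), position 4 (A→G), position 7 (G→A), position 16 (C→T), position 19 (T→C).

0, 2, 4, 7, 16, 19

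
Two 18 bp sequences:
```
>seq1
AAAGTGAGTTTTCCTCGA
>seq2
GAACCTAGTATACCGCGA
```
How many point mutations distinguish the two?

7

Mismatches (1-based): position 1: A→G; position 4: G→C; position 5: T→C; position 6: G→T; position 10: T→A; position 12: T→A; position 15: T→G.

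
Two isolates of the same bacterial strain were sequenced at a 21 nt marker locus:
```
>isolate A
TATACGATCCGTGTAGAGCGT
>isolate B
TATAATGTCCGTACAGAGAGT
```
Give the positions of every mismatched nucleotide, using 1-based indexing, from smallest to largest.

5, 6, 7, 13, 14, 19

Differences at position 5 (C→A), position 6 (G→T), position 7 (A→G), position 13 (G→A), position 14 (T→C), position 19 (C→A).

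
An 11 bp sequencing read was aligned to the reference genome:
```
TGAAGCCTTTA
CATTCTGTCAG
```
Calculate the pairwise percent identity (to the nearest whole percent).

9%

Mismatches at positions 1, 2, 3, 4, 5, 6, 7, 9, 10, 11 (1-based): 10 of 11.
Identical positions: 1/11 = 9.091% → 9%.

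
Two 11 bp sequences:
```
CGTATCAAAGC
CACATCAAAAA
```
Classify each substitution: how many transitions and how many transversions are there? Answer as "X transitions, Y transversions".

Mismatches (1-based):
position 2: G→A (purine→purine, transition)
position 3: T→C (pyrimidine→pyrimidine, transition)
position 10: G→A (purine→purine, transition)
position 11: C→A (pyrimidine→purine, transversion)

3 transitions, 1 transversion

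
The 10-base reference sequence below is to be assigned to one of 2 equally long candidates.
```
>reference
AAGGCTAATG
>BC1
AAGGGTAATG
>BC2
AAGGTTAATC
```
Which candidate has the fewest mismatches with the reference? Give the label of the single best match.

BC1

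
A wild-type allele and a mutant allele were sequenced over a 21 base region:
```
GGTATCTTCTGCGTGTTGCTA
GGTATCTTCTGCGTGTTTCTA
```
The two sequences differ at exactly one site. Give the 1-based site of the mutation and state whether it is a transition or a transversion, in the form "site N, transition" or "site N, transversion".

site 18, transversion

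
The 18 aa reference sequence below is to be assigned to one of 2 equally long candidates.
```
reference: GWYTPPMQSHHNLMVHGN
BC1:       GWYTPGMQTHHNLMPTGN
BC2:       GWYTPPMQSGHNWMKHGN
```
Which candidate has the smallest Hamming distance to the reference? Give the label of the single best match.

BC2

Hamming distances to reference — BC1: 4; BC2: 3.
Smallest is BC2 with 3 mismatches.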